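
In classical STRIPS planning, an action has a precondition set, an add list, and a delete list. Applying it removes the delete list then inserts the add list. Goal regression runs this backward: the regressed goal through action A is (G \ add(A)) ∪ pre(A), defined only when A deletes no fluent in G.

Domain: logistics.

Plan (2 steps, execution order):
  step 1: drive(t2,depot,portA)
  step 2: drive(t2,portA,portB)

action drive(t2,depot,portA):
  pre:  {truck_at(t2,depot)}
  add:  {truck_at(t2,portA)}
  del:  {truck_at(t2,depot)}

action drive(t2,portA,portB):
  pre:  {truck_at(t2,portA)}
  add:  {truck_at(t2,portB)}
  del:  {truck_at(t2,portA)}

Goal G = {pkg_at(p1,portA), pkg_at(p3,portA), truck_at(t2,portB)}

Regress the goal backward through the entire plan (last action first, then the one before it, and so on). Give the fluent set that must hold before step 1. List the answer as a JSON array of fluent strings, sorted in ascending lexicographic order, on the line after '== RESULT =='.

Regress step by step:
  through step 2 (drive(t2,portA,portB)): drop {truck_at(t2,portB)}, keep {pkg_at(p1,portA), pkg_at(p3,portA)}, require {truck_at(t2,portA)}
    → {pkg_at(p1,portA), pkg_at(p3,portA), truck_at(t2,portA)}
  through step 1 (drive(t2,depot,portA)): drop {truck_at(t2,portA)}, keep {pkg_at(p1,portA), pkg_at(p3,portA)}, require {truck_at(t2,depot)}
    → {pkg_at(p1,portA), pkg_at(p3,portA), truck_at(t2,depot)}

== RESULT ==
["pkg_at(p1,portA)", "pkg_at(p3,portA)", "truck_at(t2,depot)"]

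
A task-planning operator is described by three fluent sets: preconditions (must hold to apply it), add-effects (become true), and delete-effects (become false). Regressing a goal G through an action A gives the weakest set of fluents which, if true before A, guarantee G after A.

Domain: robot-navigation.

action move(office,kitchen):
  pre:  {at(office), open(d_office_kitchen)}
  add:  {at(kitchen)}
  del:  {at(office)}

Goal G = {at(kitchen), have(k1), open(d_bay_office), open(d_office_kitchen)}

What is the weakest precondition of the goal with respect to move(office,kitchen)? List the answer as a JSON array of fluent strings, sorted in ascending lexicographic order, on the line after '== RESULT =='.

Regress:
  G ∩ del = {}  (empty — regression defined)
  G \ add = {at(kitchen), have(k1), open(d_bay_office), open(d_office_kitchen)} \ {at(kitchen)} = {have(k1), open(d_bay_office), open(d_office_kitchen)}
  ∪ pre   = {have(k1), open(d_bay_office), open(d_office_kitchen)} ∪ {at(office), open(d_office_kitchen)}
          = {at(office), have(k1), open(d_bay_office), open(d_office_kitchen)}

== RESULT ==
["at(office)", "have(k1)", "open(d_bay_office)", "open(d_office_kitchen)"]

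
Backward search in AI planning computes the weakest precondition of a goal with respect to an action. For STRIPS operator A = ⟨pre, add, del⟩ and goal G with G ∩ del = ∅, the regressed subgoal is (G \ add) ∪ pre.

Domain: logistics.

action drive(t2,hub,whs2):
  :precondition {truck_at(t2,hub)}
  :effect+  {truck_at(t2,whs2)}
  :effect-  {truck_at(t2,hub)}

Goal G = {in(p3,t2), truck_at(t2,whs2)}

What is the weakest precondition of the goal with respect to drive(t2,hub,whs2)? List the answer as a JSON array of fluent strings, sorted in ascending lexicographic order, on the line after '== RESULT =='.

Regress:
  G ∩ del = {}  (empty — regression defined)
  G \ add = {in(p3,t2), truck_at(t2,whs2)} \ {truck_at(t2,whs2)} = {in(p3,t2)}
  ∪ pre   = {in(p3,t2)} ∪ {truck_at(t2,hub)}
          = {in(p3,t2), truck_at(t2,hub)}

== RESULT ==
["in(p3,t2)", "truck_at(t2,hub)"]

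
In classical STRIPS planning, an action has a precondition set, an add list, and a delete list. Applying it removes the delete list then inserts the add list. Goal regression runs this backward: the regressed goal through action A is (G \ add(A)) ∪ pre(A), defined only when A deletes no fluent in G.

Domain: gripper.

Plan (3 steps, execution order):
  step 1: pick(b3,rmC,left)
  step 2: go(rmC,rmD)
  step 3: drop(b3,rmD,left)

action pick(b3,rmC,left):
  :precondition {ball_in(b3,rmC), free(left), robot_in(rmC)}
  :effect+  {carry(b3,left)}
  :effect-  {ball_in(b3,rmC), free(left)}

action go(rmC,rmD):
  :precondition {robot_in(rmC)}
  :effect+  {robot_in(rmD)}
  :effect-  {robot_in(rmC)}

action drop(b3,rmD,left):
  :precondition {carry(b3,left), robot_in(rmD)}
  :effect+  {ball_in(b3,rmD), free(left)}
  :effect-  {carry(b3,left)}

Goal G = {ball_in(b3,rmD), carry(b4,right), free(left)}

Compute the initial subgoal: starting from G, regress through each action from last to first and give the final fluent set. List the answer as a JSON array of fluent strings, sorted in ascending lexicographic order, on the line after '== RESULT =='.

Regress step by step:
  through step 3 (drop(b3,rmD,left)): drop {ball_in(b3,rmD), free(left)}, keep {carry(b4,right)}, require {carry(b3,left), robot_in(rmD)}
    → {carry(b3,left), carry(b4,right), robot_in(rmD)}
  through step 2 (go(rmC,rmD)): drop {robot_in(rmD)}, keep {carry(b3,left), carry(b4,right)}, require {robot_in(rmC)}
    → {carry(b3,left), carry(b4,right), robot_in(rmC)}
  through step 1 (pick(b3,rmC,left)): drop {carry(b3,left)}, keep {carry(b4,right), robot_in(rmC)}, require {ball_in(b3,rmC), free(left), robot_in(rmC)}
    → {ball_in(b3,rmC), carry(b4,right), free(left), robot_in(rmC)}

== RESULT ==
["ball_in(b3,rmC)", "carry(b4,right)", "free(left)", "robot_in(rmC)"]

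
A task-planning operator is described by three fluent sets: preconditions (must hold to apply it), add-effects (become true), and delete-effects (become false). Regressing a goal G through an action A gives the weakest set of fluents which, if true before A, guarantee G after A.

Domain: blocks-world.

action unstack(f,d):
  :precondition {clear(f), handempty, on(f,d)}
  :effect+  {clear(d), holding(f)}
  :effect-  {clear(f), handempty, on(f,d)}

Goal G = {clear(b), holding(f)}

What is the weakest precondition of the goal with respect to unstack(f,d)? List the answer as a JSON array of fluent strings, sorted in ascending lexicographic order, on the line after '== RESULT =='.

Regress:
  G ∩ del = {}  (empty — regression defined)
  G \ add = {clear(b), holding(f)} \ {clear(d), holding(f)} = {clear(b)}
  ∪ pre   = {clear(b)} ∪ {clear(f), handempty, on(f,d)}
          = {clear(b), clear(f), handempty, on(f,d)}

== RESULT ==
["clear(b)", "clear(f)", "handempty", "on(f,d)"]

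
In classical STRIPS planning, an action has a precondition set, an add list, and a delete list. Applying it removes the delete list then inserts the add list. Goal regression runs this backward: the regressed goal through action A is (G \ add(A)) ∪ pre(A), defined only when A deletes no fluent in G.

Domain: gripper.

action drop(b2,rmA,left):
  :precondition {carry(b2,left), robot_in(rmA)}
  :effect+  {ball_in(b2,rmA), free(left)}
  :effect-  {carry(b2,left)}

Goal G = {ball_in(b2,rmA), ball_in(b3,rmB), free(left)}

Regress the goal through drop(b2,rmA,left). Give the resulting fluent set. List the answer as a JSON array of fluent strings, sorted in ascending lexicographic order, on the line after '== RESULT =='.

Regress:
  G ∩ del = {}  (empty — regression defined)
  G \ add = {ball_in(b2,rmA), ball_in(b3,rmB), free(left)} \ {ball_in(b2,rmA), free(left)} = {ball_in(b3,rmB)}
  ∪ pre   = {ball_in(b3,rmB)} ∪ {carry(b2,left), robot_in(rmA)}
          = {ball_in(b3,rmB), carry(b2,left), robot_in(rmA)}

== RESULT ==
["ball_in(b3,rmB)", "carry(b2,left)", "robot_in(rmA)"]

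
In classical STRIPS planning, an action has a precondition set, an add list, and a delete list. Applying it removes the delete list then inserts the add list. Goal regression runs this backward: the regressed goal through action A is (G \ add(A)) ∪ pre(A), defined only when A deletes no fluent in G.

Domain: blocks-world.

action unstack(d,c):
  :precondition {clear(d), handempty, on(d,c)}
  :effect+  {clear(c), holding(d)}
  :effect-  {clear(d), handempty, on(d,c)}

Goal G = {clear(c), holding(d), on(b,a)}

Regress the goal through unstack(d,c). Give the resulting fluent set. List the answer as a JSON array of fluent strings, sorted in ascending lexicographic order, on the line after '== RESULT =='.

Regress:
  G ∩ del = {}  (empty — regression defined)
  G \ add = {clear(c), holding(d), on(b,a)} \ {clear(c), holding(d)} = {on(b,a)}
  ∪ pre   = {on(b,a)} ∪ {clear(d), handempty, on(d,c)}
          = {clear(d), handempty, on(b,a), on(d,c)}

== RESULT ==
["clear(d)", "handempty", "on(b,a)", "on(d,c)"]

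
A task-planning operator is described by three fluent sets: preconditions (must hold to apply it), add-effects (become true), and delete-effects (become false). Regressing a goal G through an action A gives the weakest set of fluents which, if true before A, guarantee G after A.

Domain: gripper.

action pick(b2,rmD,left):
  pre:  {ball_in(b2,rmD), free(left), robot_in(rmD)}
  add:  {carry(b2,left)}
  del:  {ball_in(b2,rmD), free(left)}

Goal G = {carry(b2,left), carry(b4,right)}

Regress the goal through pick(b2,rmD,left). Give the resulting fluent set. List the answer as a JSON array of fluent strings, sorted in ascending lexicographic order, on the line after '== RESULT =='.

Compute (G \ add) ∪ pre:
  G ∩ del = {}  (empty — regression defined)
  G \ add = {carry(b2,left), carry(b4,right)} \ {carry(b2,left)} = {carry(b4,right)}
  ∪ pre   = {carry(b4,right)} ∪ {ball_in(b2,rmD), free(left), robot_in(rmD)}
          = {ball_in(b2,rmD), carry(b4,right), free(left), robot_in(rmD)}

== RESULT ==
["ball_in(b2,rmD)", "carry(b4,right)", "free(left)", "robot_in(rmD)"]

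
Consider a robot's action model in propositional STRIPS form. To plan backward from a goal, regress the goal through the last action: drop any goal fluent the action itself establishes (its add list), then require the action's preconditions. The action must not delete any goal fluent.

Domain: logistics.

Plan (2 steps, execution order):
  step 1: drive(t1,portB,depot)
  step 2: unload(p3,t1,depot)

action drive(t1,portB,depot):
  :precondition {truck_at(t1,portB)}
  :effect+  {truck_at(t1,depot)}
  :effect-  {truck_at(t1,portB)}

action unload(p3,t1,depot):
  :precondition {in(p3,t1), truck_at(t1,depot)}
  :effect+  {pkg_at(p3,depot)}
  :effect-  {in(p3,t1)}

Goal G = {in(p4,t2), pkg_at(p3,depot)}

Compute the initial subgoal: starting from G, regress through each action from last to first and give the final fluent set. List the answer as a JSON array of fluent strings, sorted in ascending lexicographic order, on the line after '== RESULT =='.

Work backward from the goal:
  through step 2 (unload(p3,t1,depot)): drop {pkg_at(p3,depot)}, keep {in(p4,t2)}, require {in(p3,t1), truck_at(t1,depot)}
    → {in(p3,t1), in(p4,t2), truck_at(t1,depot)}
  through step 1 (drive(t1,portB,depot)): drop {truck_at(t1,depot)}, keep {in(p3,t1), in(p4,t2)}, require {truck_at(t1,portB)}
    → {in(p3,t1), in(p4,t2), truck_at(t1,portB)}

== RESULT ==
["in(p3,t1)", "in(p4,t2)", "truck_at(t1,portB)"]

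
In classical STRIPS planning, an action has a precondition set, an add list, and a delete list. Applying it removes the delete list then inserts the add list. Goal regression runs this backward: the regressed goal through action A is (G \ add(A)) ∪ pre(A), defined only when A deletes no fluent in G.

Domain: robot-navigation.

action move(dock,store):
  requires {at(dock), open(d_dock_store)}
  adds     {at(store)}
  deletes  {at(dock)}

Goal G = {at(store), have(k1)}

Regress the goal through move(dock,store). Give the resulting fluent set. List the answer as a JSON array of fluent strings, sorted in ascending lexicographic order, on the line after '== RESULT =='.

Regress:
  G ∩ del = {}  (empty — regression defined)
  G \ add = {at(store), have(k1)} \ {at(store)} = {have(k1)}
  ∪ pre   = {have(k1)} ∪ {at(dock), open(d_dock_store)}
          = {at(dock), have(k1), open(d_dock_store)}

== RESULT ==
["at(dock)", "have(k1)", "open(d_dock_store)"]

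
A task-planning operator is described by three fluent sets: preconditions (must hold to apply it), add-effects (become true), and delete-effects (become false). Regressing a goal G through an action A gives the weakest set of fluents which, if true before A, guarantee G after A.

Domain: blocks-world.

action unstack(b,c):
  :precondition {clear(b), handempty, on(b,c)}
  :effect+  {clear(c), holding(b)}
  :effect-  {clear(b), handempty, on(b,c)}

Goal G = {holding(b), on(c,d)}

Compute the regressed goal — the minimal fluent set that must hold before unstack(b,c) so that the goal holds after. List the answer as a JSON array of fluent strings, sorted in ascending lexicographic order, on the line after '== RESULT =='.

Regress:
  G ∩ del = {}  (empty — regression defined)
  G \ add = {holding(b), on(c,d)} \ {clear(c), holding(b)} = {on(c,d)}
  ∪ pre   = {on(c,d)} ∪ {clear(b), handempty, on(b,c)}
          = {clear(b), handempty, on(b,c), on(c,d)}

== RESULT ==
["clear(b)", "handempty", "on(b,c)", "on(c,d)"]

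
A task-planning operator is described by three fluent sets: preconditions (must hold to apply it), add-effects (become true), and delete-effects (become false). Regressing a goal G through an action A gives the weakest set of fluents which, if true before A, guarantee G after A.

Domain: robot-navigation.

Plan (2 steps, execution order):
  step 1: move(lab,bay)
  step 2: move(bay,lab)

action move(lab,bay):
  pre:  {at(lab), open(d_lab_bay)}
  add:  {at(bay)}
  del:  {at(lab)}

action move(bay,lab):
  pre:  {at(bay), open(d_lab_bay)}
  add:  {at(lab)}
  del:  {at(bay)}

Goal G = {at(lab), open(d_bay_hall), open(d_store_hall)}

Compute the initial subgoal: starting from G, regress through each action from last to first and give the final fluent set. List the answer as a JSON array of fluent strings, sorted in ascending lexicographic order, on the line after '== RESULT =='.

Work backward from the goal:
  through step 2 (move(bay,lab)): drop {at(lab)}, keep {open(d_bay_hall), open(d_store_hall)}, require {at(bay), open(d_lab_bay)}
    → {at(bay), open(d_bay_hall), open(d_lab_bay), open(d_store_hall)}
  through step 1 (move(lab,bay)): drop {at(bay)}, keep {open(d_bay_hall), open(d_lab_bay), open(d_store_hall)}, require {at(lab), open(d_lab_bay)}
    → {at(lab), open(d_bay_hall), open(d_lab_bay), open(d_store_hall)}

== RESULT ==
["at(lab)", "open(d_bay_hall)", "open(d_lab_bay)", "open(d_store_hall)"]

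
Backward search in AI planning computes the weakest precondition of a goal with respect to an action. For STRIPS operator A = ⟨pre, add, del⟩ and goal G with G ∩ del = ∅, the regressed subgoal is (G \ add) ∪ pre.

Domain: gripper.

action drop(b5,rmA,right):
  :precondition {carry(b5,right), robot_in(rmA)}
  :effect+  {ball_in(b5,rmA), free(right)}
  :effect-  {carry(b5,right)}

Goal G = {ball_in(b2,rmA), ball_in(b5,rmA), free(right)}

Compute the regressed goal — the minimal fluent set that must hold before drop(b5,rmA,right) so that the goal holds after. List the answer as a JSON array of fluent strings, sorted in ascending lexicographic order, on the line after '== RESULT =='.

Regress:
  G ∩ del = {}  (empty — regression defined)
  G \ add = {ball_in(b2,rmA), ball_in(b5,rmA), free(right)} \ {ball_in(b5,rmA), free(right)} = {ball_in(b2,rmA)}
  ∪ pre   = {ball_in(b2,rmA)} ∪ {carry(b5,right), robot_in(rmA)}
          = {ball_in(b2,rmA), carry(b5,right), robot_in(rmA)}

== RESULT ==
["ball_in(b2,rmA)", "carry(b5,right)", "robot_in(rmA)"]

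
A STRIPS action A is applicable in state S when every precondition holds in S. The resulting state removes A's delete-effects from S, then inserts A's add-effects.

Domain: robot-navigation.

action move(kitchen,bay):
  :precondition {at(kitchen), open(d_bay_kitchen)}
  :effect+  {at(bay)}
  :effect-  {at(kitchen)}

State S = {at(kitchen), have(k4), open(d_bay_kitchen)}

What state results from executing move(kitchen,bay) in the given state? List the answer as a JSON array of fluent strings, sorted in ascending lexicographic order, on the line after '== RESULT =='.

Progress:
  pre ⊆ S: {at(kitchen), open(d_bay_kitchen)} ⊆ S  — applicable
  S \ del = {have(k4), open(d_bay_kitchen)}
  ∪ add   = {at(bay), have(k4), open(d_bay_kitchen)}

== RESULT ==
["at(bay)", "have(k4)", "open(d_bay_kitchen)"]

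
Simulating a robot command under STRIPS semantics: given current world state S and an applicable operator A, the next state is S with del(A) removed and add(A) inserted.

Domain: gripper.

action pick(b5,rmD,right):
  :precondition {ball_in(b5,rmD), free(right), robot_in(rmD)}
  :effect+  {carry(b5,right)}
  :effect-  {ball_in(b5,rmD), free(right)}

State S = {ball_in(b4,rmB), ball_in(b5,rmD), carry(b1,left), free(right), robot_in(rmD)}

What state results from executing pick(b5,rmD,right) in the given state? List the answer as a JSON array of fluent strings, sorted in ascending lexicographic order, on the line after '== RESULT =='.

Progress:
  pre ⊆ S: {ball_in(b5,rmD), free(right), robot_in(rmD)} ⊆ S  — applicable
  S \ del = {ball_in(b4,rmB), carry(b1,left), robot_in(rmD)}
  ∪ add   = {ball_in(b4,rmB), carry(b1,left), carry(b5,right), robot_in(rmD)}

== RESULT ==
["ball_in(b4,rmB)", "carry(b1,left)", "carry(b5,right)", "robot_in(rmD)"]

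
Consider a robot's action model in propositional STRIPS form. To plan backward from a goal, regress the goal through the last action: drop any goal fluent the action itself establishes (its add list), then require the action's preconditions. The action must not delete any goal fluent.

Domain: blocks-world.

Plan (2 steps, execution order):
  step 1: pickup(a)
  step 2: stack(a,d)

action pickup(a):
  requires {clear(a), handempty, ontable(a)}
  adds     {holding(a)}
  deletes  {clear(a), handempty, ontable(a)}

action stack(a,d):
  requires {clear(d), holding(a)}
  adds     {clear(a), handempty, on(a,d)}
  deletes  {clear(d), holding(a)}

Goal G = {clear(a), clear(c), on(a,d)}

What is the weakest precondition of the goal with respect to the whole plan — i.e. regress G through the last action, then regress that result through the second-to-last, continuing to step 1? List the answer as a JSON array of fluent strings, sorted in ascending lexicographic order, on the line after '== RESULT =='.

Work backward from the goal:
  through step 2 (stack(a,d)): drop {clear(a), on(a,d)}, keep {clear(c)}, require {clear(d), holding(a)}
    → {clear(c), clear(d), holding(a)}
  through step 1 (pickup(a)): drop {holding(a)}, keep {clear(c), clear(d)}, require {clear(a), handempty, ontable(a)}
    → {clear(a), clear(c), clear(d), handempty, ontable(a)}

== RESULT ==
["clear(a)", "clear(c)", "clear(d)", "handempty", "ontable(a)"]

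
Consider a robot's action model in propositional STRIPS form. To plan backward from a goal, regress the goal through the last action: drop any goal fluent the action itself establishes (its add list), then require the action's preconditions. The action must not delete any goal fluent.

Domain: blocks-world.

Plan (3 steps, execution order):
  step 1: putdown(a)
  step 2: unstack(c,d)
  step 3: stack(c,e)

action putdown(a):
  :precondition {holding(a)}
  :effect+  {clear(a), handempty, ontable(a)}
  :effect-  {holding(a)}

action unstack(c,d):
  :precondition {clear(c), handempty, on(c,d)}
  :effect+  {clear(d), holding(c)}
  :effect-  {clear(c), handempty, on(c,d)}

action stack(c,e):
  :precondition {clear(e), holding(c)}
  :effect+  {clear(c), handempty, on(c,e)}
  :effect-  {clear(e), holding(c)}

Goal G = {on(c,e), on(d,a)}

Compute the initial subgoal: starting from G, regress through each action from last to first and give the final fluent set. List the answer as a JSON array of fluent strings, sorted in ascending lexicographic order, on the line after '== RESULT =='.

Regress step by step:
  through step 3 (stack(c,e)): drop {on(c,e)}, keep {on(d,a)}, require {clear(e), holding(c)}
    → {clear(e), holding(c), on(d,a)}
  through step 2 (unstack(c,d)): drop {holding(c)}, keep {clear(e), on(d,a)}, require {clear(c), handempty, on(c,d)}
    → {clear(c), clear(e), handempty, on(c,d), on(d,a)}
  through step 1 (putdown(a)): drop {handempty}, keep {clear(c), clear(e), on(c,d), on(d,a)}, require {holding(a)}
    → {clear(c), clear(e), holding(a), on(c,d), on(d,a)}

== RESULT ==
["clear(c)", "clear(e)", "holding(a)", "on(c,d)", "on(d,a)"]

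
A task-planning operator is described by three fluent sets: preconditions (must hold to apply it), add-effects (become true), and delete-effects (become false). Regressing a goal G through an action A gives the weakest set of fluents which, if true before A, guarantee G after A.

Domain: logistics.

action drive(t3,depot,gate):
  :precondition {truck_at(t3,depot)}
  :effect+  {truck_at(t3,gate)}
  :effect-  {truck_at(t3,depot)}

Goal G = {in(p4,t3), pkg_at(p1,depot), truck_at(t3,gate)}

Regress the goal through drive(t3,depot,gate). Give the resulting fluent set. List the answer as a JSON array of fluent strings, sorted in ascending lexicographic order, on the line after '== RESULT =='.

Compute (G \ add) ∪ pre:
  G ∩ del = {}  (empty — regression defined)
  G \ add = {in(p4,t3), pkg_at(p1,depot), truck_at(t3,gate)} \ {truck_at(t3,gate)} = {in(p4,t3), pkg_at(p1,depot)}
  ∪ pre   = {in(p4,t3), pkg_at(p1,depot)} ∪ {truck_at(t3,depot)}
          = {in(p4,t3), pkg_at(p1,depot), truck_at(t3,depot)}

== RESULT ==
["in(p4,t3)", "pkg_at(p1,depot)", "truck_at(t3,depot)"]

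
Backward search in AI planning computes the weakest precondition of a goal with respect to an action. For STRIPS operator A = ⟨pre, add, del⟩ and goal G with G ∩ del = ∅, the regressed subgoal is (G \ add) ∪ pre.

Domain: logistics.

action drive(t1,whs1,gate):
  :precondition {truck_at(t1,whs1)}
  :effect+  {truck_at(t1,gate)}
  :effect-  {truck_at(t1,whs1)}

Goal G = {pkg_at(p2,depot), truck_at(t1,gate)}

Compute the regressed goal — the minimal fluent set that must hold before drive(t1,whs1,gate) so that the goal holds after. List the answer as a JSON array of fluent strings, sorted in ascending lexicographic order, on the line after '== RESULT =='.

Compute (G \ add) ∪ pre:
  G ∩ del = {}  (empty — regression defined)
  G \ add = {pkg_at(p2,depot), truck_at(t1,gate)} \ {truck_at(t1,gate)} = {pkg_at(p2,depot)}
  ∪ pre   = {pkg_at(p2,depot)} ∪ {truck_at(t1,whs1)}
          = {pkg_at(p2,depot), truck_at(t1,whs1)}

== RESULT ==
["pkg_at(p2,depot)", "truck_at(t1,whs1)"]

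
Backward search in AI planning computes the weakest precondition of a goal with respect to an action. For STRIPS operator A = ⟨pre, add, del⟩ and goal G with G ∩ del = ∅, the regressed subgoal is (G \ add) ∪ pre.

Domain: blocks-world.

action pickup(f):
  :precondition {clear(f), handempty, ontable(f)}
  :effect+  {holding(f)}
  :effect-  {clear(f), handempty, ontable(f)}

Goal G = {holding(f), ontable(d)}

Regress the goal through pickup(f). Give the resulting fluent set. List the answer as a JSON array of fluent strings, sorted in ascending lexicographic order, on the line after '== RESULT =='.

Compute (G \ add) ∪ pre:
  G ∩ del = {}  (empty — regression defined)
  G \ add = {holding(f), ontable(d)} \ {holding(f)} = {ontable(d)}
  ∪ pre   = {ontable(d)} ∪ {clear(f), handempty, ontable(f)}
          = {clear(f), handempty, ontable(d), ontable(f)}

== RESULT ==
["clear(f)", "handempty", "ontable(d)", "ontable(f)"]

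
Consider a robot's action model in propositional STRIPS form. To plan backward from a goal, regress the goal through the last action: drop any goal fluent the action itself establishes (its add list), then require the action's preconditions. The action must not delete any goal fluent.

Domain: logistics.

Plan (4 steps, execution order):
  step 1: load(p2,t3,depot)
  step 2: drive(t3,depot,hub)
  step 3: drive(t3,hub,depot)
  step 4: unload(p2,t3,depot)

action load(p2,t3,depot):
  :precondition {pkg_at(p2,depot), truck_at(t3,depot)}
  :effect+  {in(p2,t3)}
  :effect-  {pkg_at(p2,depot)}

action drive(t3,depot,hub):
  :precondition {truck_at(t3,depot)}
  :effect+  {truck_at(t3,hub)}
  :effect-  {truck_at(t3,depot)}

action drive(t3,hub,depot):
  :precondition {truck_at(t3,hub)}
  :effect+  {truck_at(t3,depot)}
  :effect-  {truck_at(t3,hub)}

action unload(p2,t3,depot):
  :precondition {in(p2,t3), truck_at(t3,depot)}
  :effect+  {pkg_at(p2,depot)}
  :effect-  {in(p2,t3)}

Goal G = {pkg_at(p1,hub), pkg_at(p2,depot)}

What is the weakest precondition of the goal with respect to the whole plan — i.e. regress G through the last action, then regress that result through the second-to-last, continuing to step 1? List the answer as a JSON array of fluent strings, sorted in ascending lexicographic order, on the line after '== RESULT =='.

Regress step by step:
  through step 4 (unload(p2,t3,depot)): drop {pkg_at(p2,depot)}, keep {pkg_at(p1,hub)}, require {in(p2,t3), truck_at(t3,depot)}
    → {in(p2,t3), pkg_at(p1,hub), truck_at(t3,depot)}
  through step 3 (drive(t3,hub,depot)): drop {truck_at(t3,depot)}, keep {in(p2,t3), pkg_at(p1,hub)}, require {truck_at(t3,hub)}
    → {in(p2,t3), pkg_at(p1,hub), truck_at(t3,hub)}
  through step 2 (drive(t3,depot,hub)): drop {truck_at(t3,hub)}, keep {in(p2,t3), pkg_at(p1,hub)}, require {truck_at(t3,depot)}
    → {in(p2,t3), pkg_at(p1,hub), truck_at(t3,depot)}
  through step 1 (load(p2,t3,depot)): drop {in(p2,t3)}, keep {pkg_at(p1,hub), truck_at(t3,depot)}, require {pkg_at(p2,depot), truck_at(t3,depot)}
    → {pkg_at(p1,hub), pkg_at(p2,depot), truck_at(t3,depot)}

== RESULT ==
["pkg_at(p1,hub)", "pkg_at(p2,depot)", "truck_at(t3,depot)"]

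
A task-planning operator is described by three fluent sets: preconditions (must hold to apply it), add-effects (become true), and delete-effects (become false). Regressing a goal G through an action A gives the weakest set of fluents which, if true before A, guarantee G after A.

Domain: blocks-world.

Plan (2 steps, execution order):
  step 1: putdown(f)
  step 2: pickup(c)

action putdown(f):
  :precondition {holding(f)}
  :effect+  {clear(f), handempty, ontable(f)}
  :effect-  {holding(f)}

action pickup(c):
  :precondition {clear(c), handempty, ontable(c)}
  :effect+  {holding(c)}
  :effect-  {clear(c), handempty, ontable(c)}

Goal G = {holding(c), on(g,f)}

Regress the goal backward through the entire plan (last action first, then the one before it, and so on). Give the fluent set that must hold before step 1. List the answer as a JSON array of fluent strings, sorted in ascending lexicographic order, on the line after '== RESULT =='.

Regress step by step:
  through step 2 (pickup(c)): drop {holding(c)}, keep {on(g,f)}, require {clear(c), handempty, ontable(c)}
    → {clear(c), handempty, on(g,f), ontable(c)}
  through step 1 (putdown(f)): drop {handempty}, keep {clear(c), on(g,f), ontable(c)}, require {holding(f)}
    → {clear(c), holding(f), on(g,f), ontable(c)}

== RESULT ==
["clear(c)", "holding(f)", "on(g,f)", "ontable(c)"]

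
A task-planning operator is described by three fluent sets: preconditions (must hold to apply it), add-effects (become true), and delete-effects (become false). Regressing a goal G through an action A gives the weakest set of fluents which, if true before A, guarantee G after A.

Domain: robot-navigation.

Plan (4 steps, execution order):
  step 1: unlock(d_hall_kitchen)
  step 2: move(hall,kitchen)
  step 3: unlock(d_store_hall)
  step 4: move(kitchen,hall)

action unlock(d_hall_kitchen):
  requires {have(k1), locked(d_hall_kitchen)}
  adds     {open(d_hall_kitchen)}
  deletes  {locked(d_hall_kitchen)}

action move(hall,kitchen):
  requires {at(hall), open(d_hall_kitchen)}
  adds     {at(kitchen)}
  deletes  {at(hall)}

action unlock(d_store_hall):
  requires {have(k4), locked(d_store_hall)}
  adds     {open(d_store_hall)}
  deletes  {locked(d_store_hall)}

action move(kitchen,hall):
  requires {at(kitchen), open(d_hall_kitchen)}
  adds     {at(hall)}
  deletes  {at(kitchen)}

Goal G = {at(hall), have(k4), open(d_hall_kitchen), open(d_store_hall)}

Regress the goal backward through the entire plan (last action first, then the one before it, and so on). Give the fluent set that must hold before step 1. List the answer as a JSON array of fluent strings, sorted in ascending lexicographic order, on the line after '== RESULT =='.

Regress step by step:
  through step 4 (move(kitchen,hall)): drop {at(hall)}, keep {have(k4), open(d_hall_kitchen), open(d_store_hall)}, require {at(kitchen), open(d_hall_kitchen)}
    → {at(kitchen), have(k4), open(d_hall_kitchen), open(d_store_hall)}
  through step 3 (unlock(d_store_hall)): drop {open(d_store_hall)}, keep {at(kitchen), have(k4), open(d_hall_kitchen)}, require {have(k4), locked(d_store_hall)}
    → {at(kitchen), have(k4), locked(d_store_hall), open(d_hall_kitchen)}
  through step 2 (move(hall,kitchen)): drop {at(kitchen)}, keep {have(k4), locked(d_store_hall), open(d_hall_kitchen)}, require {at(hall), open(d_hall_kitchen)}
    → {at(hall), have(k4), locked(d_store_hall), open(d_hall_kitchen)}
  through step 1 (unlock(d_hall_kitchen)): drop {open(d_hall_kitchen)}, keep {at(hall), have(k4), locked(d_store_hall)}, require {have(k1), locked(d_hall_kitchen)}
    → {at(hall), have(k1), have(k4), locked(d_hall_kitchen), locked(d_store_hall)}

== RESULT ==
["at(hall)", "have(k1)", "have(k4)", "locked(d_hall_kitchen)", "locked(d_store_hall)"]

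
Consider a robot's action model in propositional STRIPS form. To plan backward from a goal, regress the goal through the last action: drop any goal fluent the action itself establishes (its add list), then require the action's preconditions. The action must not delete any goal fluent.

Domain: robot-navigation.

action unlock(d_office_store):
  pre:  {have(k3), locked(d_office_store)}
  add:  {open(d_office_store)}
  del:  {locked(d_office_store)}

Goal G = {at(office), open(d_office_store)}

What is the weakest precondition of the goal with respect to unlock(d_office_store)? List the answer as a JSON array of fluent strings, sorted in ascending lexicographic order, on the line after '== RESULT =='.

Regress:
  G ∩ del = {}  (empty — regression defined)
  G \ add = {at(office), open(d_office_store)} \ {open(d_office_store)} = {at(office)}
  ∪ pre   = {at(office)} ∪ {have(k3), locked(d_office_store)}
          = {at(office), have(k3), locked(d_office_store)}

== RESULT ==
["at(office)", "have(k3)", "locked(d_office_store)"]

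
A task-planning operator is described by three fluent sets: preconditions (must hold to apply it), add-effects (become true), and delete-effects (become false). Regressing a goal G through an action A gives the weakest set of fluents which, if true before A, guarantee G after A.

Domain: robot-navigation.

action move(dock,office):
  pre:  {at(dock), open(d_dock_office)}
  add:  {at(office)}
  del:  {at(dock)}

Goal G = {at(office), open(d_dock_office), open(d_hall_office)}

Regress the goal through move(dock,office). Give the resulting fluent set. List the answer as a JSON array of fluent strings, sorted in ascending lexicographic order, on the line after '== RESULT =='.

Regress:
  G ∩ del = {}  (empty — regression defined)
  G \ add = {at(office), open(d_dock_office), open(d_hall_office)} \ {at(office)} = {open(d_dock_office), open(d_hall_office)}
  ∪ pre   = {open(d_dock_office), open(d_hall_office)} ∪ {at(dock), open(d_dock_office)}
          = {at(dock), open(d_dock_office), open(d_hall_office)}

== RESULT ==
["at(dock)", "open(d_dock_office)", "open(d_hall_office)"]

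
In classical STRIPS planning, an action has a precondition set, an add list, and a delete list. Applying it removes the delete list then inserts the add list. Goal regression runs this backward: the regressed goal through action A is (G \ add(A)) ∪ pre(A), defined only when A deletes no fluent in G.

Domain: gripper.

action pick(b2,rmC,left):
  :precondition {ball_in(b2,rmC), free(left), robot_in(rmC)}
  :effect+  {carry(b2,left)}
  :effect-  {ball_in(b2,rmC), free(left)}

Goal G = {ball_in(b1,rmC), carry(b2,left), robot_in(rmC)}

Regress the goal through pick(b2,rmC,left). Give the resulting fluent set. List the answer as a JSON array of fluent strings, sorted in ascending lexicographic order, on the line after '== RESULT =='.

Compute (G \ add) ∪ pre:
  G ∩ del = {}  (empty — regression defined)
  G \ add = {ball_in(b1,rmC), carry(b2,left), robot_in(rmC)} \ {carry(b2,left)} = {ball_in(b1,rmC), robot_in(rmC)}
  ∪ pre   = {ball_in(b1,rmC), robot_in(rmC)} ∪ {ball_in(b2,rmC), free(left), robot_in(rmC)}
          = {ball_in(b1,rmC), ball_in(b2,rmC), free(left), robot_in(rmC)}

== RESULT ==
["ball_in(b1,rmC)", "ball_in(b2,rmC)", "free(left)", "robot_in(rmC)"]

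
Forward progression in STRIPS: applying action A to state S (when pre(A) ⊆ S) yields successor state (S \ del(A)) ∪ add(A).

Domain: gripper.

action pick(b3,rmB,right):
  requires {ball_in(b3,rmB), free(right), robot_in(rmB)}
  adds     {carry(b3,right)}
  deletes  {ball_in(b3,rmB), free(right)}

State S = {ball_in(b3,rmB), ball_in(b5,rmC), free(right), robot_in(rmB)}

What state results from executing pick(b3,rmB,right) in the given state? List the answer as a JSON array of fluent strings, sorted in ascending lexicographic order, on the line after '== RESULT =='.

Progress:
  pre ⊆ S: {ball_in(b3,rmB), free(right), robot_in(rmB)} ⊆ S  — applicable
  S \ del = {ball_in(b5,rmC), robot_in(rmB)}
  ∪ add   = {ball_in(b5,rmC), carry(b3,right), robot_in(rmB)}

== RESULT ==
["ball_in(b5,rmC)", "carry(b3,right)", "robot_in(rmB)"]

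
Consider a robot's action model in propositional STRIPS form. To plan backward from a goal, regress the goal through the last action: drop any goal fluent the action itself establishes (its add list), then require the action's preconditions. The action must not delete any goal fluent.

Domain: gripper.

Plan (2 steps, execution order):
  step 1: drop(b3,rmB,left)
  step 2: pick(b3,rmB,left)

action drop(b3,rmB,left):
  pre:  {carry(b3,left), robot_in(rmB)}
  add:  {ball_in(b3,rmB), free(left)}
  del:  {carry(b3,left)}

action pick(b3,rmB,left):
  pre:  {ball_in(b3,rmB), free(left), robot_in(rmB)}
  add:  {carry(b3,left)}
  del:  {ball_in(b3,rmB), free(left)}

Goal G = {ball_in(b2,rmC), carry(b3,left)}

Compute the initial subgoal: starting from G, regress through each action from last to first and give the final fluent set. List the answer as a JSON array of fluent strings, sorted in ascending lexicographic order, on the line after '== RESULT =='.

Work backward from the goal:
  through step 2 (pick(b3,rmB,left)): drop {carry(b3,left)}, keep {ball_in(b2,rmC)}, require {ball_in(b3,rmB), free(left), robot_in(rmB)}
    → {ball_in(b2,rmC), ball_in(b3,rmB), free(left), robot_in(rmB)}
  through step 1 (drop(b3,rmB,left)): drop {ball_in(b3,rmB), free(left)}, keep {ball_in(b2,rmC), robot_in(rmB)}, require {carry(b3,left), robot_in(rmB)}
    → {ball_in(b2,rmC), carry(b3,left), robot_in(rmB)}

== RESULT ==
["ball_in(b2,rmC)", "carry(b3,left)", "robot_in(rmB)"]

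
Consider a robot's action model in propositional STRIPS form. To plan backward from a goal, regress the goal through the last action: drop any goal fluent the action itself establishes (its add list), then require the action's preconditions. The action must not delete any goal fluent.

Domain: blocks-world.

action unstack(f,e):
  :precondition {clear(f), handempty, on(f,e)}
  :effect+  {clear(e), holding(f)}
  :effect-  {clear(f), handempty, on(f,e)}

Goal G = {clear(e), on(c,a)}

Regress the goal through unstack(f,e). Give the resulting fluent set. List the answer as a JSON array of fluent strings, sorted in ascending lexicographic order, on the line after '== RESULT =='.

Compute (G \ add) ∪ pre:
  G ∩ del = {}  (empty — regression defined)
  G \ add = {clear(e), on(c,a)} \ {clear(e), holding(f)} = {on(c,a)}
  ∪ pre   = {on(c,a)} ∪ {clear(f), handempty, on(f,e)}
          = {clear(f), handempty, on(c,a), on(f,e)}

== RESULT ==
["clear(f)", "handempty", "on(c,a)", "on(f,e)"]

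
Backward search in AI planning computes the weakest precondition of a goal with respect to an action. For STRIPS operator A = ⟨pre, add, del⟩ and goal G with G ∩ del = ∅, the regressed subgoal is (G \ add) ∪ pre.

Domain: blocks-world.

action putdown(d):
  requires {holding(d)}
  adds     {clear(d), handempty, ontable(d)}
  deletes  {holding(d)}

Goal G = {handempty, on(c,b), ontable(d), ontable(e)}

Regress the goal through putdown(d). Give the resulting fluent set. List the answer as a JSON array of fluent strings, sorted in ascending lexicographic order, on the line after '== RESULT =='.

Regress:
  G ∩ del = {}  (empty — regression defined)
  G \ add = {handempty, on(c,b), ontable(d), ontable(e)} \ {clear(d), handempty, ontable(d)} = {on(c,b), ontable(e)}
  ∪ pre   = {on(c,b), ontable(e)} ∪ {holding(d)}
          = {holding(d), on(c,b), ontable(e)}

== RESULT ==
["holding(d)", "on(c,b)", "ontable(e)"]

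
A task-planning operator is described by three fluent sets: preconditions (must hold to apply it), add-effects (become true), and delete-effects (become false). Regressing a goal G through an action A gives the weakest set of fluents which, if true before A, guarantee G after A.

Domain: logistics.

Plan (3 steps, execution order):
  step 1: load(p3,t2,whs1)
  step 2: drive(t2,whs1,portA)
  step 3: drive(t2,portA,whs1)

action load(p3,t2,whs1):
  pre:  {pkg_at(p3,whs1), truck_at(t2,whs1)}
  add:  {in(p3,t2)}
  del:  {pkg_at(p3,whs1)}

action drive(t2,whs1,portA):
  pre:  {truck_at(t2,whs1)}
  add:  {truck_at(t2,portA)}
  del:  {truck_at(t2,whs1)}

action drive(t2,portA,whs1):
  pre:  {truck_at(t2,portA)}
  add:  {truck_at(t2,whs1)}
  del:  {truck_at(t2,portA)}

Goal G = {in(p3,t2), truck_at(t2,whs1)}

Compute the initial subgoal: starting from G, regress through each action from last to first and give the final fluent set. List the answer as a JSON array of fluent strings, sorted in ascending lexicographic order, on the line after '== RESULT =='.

Work backward from the goal:
  through step 3 (drive(t2,portA,whs1)): drop {truck_at(t2,whs1)}, keep {in(p3,t2)}, require {truck_at(t2,portA)}
    → {in(p3,t2), truck_at(t2,portA)}
  through step 2 (drive(t2,whs1,portA)): drop {truck_at(t2,portA)}, keep {in(p3,t2)}, require {truck_at(t2,whs1)}
    → {in(p3,t2), truck_at(t2,whs1)}
  through step 1 (load(p3,t2,whs1)): drop {in(p3,t2)}, keep {truck_at(t2,whs1)}, require {pkg_at(p3,whs1), truck_at(t2,whs1)}
    → {pkg_at(p3,whs1), truck_at(t2,whs1)}

== RESULT ==
["pkg_at(p3,whs1)", "truck_at(t2,whs1)"]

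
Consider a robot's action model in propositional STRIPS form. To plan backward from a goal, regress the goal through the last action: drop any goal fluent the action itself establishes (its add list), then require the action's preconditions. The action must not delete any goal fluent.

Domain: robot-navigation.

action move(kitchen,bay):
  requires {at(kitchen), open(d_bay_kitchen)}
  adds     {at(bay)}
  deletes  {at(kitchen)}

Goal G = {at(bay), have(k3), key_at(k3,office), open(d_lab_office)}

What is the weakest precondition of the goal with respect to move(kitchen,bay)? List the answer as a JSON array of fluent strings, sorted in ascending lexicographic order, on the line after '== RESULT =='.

Compute (G \ add) ∪ pre:
  G ∩ del = {}  (empty — regression defined)
  G \ add = {at(bay), have(k3), key_at(k3,office), open(d_lab_office)} \ {at(bay)} = {have(k3), key_at(k3,office), open(d_lab_office)}
  ∪ pre   = {have(k3), key_at(k3,office), open(d_lab_office)} ∪ {at(kitchen), open(d_bay_kitchen)}
          = {at(kitchen), have(k3), key_at(k3,office), open(d_bay_kitchen), open(d_lab_office)}

== RESULT ==
["at(kitchen)", "have(k3)", "key_at(k3,office)", "open(d_bay_kitchen)", "open(d_lab_office)"]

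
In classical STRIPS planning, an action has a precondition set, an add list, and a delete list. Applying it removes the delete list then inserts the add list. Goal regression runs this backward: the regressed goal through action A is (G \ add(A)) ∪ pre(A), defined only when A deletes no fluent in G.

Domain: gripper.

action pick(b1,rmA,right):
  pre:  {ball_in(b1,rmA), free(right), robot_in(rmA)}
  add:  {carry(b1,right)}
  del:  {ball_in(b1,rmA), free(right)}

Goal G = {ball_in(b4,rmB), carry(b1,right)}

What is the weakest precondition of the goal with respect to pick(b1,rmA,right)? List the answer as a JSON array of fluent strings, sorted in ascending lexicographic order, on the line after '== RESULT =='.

Compute (G \ add) ∪ pre:
  G ∩ del = {}  (empty — regression defined)
  G \ add = {ball_in(b4,rmB), carry(b1,right)} \ {carry(b1,right)} = {ball_in(b4,rmB)}
  ∪ pre   = {ball_in(b4,rmB)} ∪ {ball_in(b1,rmA), free(right), robot_in(rmA)}
          = {ball_in(b1,rmA), ball_in(b4,rmB), free(right), robot_in(rmA)}

== RESULT ==
["ball_in(b1,rmA)", "ball_in(b4,rmB)", "free(right)", "robot_in(rmA)"]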